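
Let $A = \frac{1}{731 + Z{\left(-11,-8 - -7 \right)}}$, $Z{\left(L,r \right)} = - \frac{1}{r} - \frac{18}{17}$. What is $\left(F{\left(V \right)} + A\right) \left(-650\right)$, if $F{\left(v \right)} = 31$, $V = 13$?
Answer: $- \frac{125197475}{6213} \approx -20151.0$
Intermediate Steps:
$Z{\left(L,r \right)} = - \frac{18}{17} - \frac{1}{r}$ ($Z{\left(L,r \right)} = - \frac{1}{r} - \frac{18}{17} = - \frac{18}{17} - \frac{1}{r}$)
$A = \frac{17}{12426}$ ($A = \frac{1}{731 - \left(\frac{18}{17} + \frac{1}{-8 - -7}\right)} = \frac{1}{731 - \left(\frac{18}{17} + \frac{1}{-8 + 7}\right)} = \frac{1}{731 - \frac{1}{17}} = \frac{1}{\frac{12426}{17}} = \frac{17}{12426} \approx 0.0013681$)
$\left(F{\left(V \right)} + A\right) \left(-650\right) = \left(31 + \frac{17}{12426}\right) \left(-650\right) = \frac{385223}{12426} \left(-650\right) = - \frac{125197475}{6213}$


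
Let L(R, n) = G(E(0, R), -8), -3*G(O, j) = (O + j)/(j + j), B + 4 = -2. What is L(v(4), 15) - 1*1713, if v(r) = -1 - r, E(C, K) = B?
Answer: -41119/24 ≈ -1713.3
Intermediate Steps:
B = -6 (B = -4 - 2 = -6)
E(C, K) = -6
G(O, j) = -(O + j)/(6*j) (G(O, j) = -(O + j)/(3*(j + j)) = -(O + j)/(3*(2*j)) = -(O + j)*1/(2*j)/3 = -(O + j)/(6*j))
L(R, n) = -7/24 (L(R, n) = (1/6)*(-1*(-6) - 1*(-8))/(-8) = (1/6)*(-1/8)*(6 + 8) = (1/6)*(-1/8)*14 = -7/24)
L(v(4), 15) - 1*1713 = -7/24 - 1*1713 = -7/24 - 1713 = -41119/24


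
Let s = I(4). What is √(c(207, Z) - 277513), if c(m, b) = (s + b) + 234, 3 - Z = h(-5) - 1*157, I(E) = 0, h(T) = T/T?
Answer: 8*I*√4330 ≈ 526.42*I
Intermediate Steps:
h(T) = 1
s = 0
Z = 159 (Z = 3 - (1 - 1*157) = 3 - (1 - 157) = 3 - 1*(-156) = 3 + 156 = 159)
c(m, b) = 234 + b (c(m, b) = (0 + b) + 234 = b + 234 = 234 + b)
√(c(207, Z) - 277513) = √((234 + 159) - 277513) = √(393 - 277513) = √(-277120) = 8*I*√4330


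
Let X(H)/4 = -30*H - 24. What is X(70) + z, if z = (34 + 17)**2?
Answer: -5895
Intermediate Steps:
z = 2601 (z = 51**2 = 2601)
X(H) = -96 - 120*H (X(H) = 4*(-30*H - 24) = 4*(-24 - 30*H) = -96 - 120*H)
X(70) + z = (-96 - 120*70) + 2601 = (-96 - 8400) + 2601 = -8496 + 2601 = -5895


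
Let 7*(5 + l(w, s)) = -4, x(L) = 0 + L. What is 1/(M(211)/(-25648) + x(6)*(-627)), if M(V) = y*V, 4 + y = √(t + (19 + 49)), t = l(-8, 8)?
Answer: -753168601024/2833395491650117 + 5411728*√3059/65168096307952691 ≈ -0.00026581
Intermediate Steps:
x(L) = L
l(w, s) = -39/7 (l(w, s) = -5 + (⅐)*(-4) = -5 - 4/7 = -39/7)
t = -39/7 ≈ -5.5714
y = -4 + √3059/7 (y = -4 + √(-39/7 + (19 + 49)) = -4 + √(-39/7 + 68) = -4 + √(437/7) = -4 + √3059/7 ≈ 3.9012)
M(V) = V*(-4 + √3059/7) (M(V) = (-4 + √3059/7)*V = V*(-4 + √3059/7))
1/(M(211)/(-25648) + x(6)*(-627)) = 1/(((⅐)*211*(-28 + √3059))/(-25648) + 6*(-627)) = 1/((-844 + 211*√3059/7)*(-1/25648) - 3762) = 1/((211/6412 - 211*√3059/179536) - 3762) = 1/(-24121733/6412 - 211*√3059/179536)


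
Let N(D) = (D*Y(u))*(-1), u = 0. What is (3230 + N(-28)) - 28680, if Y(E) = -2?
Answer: -25506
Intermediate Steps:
N(D) = 2*D (N(D) = (D*(-2))*(-1) = -2*D*(-1) = 2*D)
(3230 + N(-28)) - 28680 = (3230 + 2*(-28)) - 28680 = (3230 - 56) - 28680 = 3174 - 28680 = -25506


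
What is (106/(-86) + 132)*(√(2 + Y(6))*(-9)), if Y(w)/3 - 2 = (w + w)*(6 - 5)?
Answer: -101214*√11/43 ≈ -7806.7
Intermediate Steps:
Y(w) = 6 + 6*w (Y(w) = 6 + 3*((w + w)*(6 - 5)) = 6 + 3*((2*w)*1) = 6 + 3*(2*w) = 6 + 6*w)
(106/(-86) + 132)*(√(2 + Y(6))*(-9)) = (106/(-86) + 132)*(√(2 + (6 + 6*6))*(-9)) = (106*(-1/86) + 132)*(√(2 + (6 + 36))*(-9)) = (-53/43 + 132)*(√(2 + 42)*(-9)) = 5623*(√44*(-9))/43 = 5623*((2*√11)*(-9))/43 = 5623*(-18*√11)/43 = -101214*√11/43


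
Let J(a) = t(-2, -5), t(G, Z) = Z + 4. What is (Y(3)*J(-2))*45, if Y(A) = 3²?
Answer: -405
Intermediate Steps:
t(G, Z) = 4 + Z
J(a) = -1 (J(a) = 4 - 5 = -1)
Y(A) = 9
(Y(3)*J(-2))*45 = (9*(-1))*45 = -9*45 = -405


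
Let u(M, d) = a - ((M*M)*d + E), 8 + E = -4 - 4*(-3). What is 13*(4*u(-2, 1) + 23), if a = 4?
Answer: 299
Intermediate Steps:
E = 0 (E = -8 + (-4 - 4*(-3)) = -8 + (-4 + 12) = -8 + 8 = 0)
u(M, d) = 4 - d*M**2 (u(M, d) = 4 - ((M*M)*d + 0) = 4 - (M**2*d + 0) = 4 - (d*M**2 + 0) = 4 - d*M**2)
13*(4*u(-2, 1) + 23) = 13*(4*(4 - 1*1*(-2)**2) + 23) = 13*(4*(4 - 1*1*4) + 23) = 13*(4*(4 - 4) + 23) = 13*(4*0 + 23) = 13*(0 + 23) = 13*23 = 299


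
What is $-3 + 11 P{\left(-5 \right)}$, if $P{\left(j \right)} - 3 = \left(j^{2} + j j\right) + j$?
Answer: $525$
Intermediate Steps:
$P{\left(j \right)} = 3 + j + 2 j^{2}$ ($P{\left(j \right)} = 3 + \left(\left(j^{2} + j j\right) + j\right) = 3 + \left(\left(j^{2} + j^{2}\right) + j\right) = 3 + \left(2 j^{2} + j\right) = 3 + \left(j + 2 j^{2}\right) = 3 + j + 2 j^{2}$)
$-3 + 11 P{\left(-5 \right)} = -3 + 11 \left(3 - 5 + 2 \left(-5\right)^{2}\right) = -3 + 11 \left(3 - 5 + 2 \cdot 25\right) = -3 + 11 \left(3 - 5 + 50\right) = -3 + 11 \cdot 48 = -3 + 528 = 525$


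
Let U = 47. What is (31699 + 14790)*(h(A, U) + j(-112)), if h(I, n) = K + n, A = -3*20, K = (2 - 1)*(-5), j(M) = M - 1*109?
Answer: -8321531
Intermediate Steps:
j(M) = -109 + M (j(M) = M - 109 = -109 + M)
K = -5 (K = 1*(-5) = -5)
A = -60
h(I, n) = -5 + n
(31699 + 14790)*(h(A, U) + j(-112)) = (31699 + 14790)*((-5 + 47) + (-109 - 112)) = 46489*(42 - 221) = 46489*(-179) = -8321531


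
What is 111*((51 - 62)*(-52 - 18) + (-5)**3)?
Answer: 71595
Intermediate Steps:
111*((51 - 62)*(-52 - 18) + (-5)**3) = 111*(-11*(-70) - 125) = 111*(770 - 125) = 111*645 = 71595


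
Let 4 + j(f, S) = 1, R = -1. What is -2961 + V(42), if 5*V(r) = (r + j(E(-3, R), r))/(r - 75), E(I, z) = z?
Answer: -162868/55 ≈ -2961.2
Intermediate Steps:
j(f, S) = -3 (j(f, S) = -4 + 1 = -3)
V(r) = (-3 + r)/(5*(-75 + r)) (V(r) = ((r - 3)/(r - 75))/5 = ((-3 + r)/(-75 + r))/5 = (-3 + r)/(5*(-75 + r)))
-2961 + V(42) = -2961 + (-3 + 42)/(5*(-75 + 42)) = -2961 + (⅕)*39/(-33) = -2961 + (⅕)*(-1/33)*39 = -2961 - 13/55 = -162868/55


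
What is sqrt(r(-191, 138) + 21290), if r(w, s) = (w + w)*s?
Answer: I*sqrt(31426) ≈ 177.27*I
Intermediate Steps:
r(w, s) = 2*s*w (r(w, s) = (2*w)*s = 2*s*w)
sqrt(r(-191, 138) + 21290) = sqrt(2*138*(-191) + 21290) = sqrt(-52716 + 21290) = sqrt(-31426) = I*sqrt(31426)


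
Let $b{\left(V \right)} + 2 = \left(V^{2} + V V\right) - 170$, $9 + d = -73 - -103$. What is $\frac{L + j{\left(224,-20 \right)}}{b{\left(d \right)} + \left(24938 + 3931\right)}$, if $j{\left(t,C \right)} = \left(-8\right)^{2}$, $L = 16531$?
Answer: $\frac{16595}{29579} \approx 0.56104$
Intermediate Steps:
$d = 21$ ($d = -9 - -30 = -9 + \left(-73 + 103\right) = -9 + 30 = 21$)
$j{\left(t,C \right)} = 64$
$b{\left(V \right)} = -172 + 2 V^{2}$ ($b{\left(V \right)} = -2 - \left(170 - V^{2} - V V\right) = -2 + \left(\left(V^{2} + V^{2}\right) - 170\right) = -2 + \left(2 V^{2} - 170\right) = -2 + \left(-170 + 2 V^{2}\right) = -172 + 2 V^{2}$)
$\frac{L + j{\left(224,-20 \right)}}{b{\left(d \right)} + \left(24938 + 3931\right)} = \frac{16531 + 64}{\left(-172 + 2 \cdot 21^{2}\right) + \left(24938 + 3931\right)} = \frac{16595}{\left(-172 + 2 \cdot 441\right) + 28869} = \frac{16595}{\left(-172 + 882\right) + 28869} = \frac{16595}{710 + 28869} = \frac{16595}{29579}$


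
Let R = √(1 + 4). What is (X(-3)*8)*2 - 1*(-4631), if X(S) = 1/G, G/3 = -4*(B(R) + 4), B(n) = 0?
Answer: 13892/3 ≈ 4630.7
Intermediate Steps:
R = √5 ≈ 2.2361
G = -48 (G = 3*(-4*(0 + 4)) = 3*(-4*4) = 3*(-16) = -48)
X(S) = -1/48 (X(S) = 1/(-48) = -1/48)
(X(-3)*8)*2 - 1*(-4631) = -1/48*8*2 - 1*(-4631) = -⅙*2 + 4631 = -⅓ + 4631 = 13892/3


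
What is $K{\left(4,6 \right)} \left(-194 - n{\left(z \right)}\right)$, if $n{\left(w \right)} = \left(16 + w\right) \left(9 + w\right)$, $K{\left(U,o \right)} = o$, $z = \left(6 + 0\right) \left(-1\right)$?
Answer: $-1344$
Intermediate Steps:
$z = -6$ ($z = 6 \left(-1\right) = -6$)
$n{\left(w \right)} = \left(9 + w\right) \left(16 + w\right)$
$K{\left(4,6 \right)} \left(-194 - n{\left(z \right)}\right) = 6 \left(-194 - \left(144 + \left(-6\right)^{2} + 25 \left(-6\right)\right)\right) = 6 \left(-194 - \left(144 + 36 - 150\right)\right) = 6 \left(-194 - 30\right) = 6 \left(-224\right) = -1344$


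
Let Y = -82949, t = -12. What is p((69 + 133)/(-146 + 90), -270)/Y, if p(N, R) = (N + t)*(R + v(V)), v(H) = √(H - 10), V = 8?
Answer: -58995/1161286 + 437*I*√2/2322572 ≈ -0.050801 + 0.00026609*I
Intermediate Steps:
v(H) = √(-10 + H)
p(N, R) = (-12 + N)*(R + I*√2) (p(N, R) = (N - 12)*(R + √(-10 + 8)) = (-12 + N)*(R + √(-2)) = (-12 + N)*(R + I*√2))
p((69 + 133)/(-146 + 90), -270)/Y = (-12*(-270) + ((69 + 133)/(-146 + 90))*(-270) - 12*I*√2 + I*((69 + 133)/(-146 + 90))*√2)/(-82949) = (3240 + (202/(-56))*(-270) - 12*I*√2 + I*(202/(-56))*√2)*(-1/82949) = (3240 + (202*(-1/56))*(-270) - 12*I*√2 + I*(202*(-1/56))*√2)*(-1/82949) = (3240 - 101/28*(-270) - 12*I*√2 + I*(-101/28)*√2)*(-1/82949) = (3240 + 13635/14 - 12*I*√2 - 101*I*√2/28)*(-1/82949) = (58995/14 - 437*I*√2/28)*(-1/82949) = -58995/1161286 + 437*I*√2/2322572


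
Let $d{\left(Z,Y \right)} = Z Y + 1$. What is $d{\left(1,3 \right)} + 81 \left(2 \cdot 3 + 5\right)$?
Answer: $895$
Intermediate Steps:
$d{\left(Z,Y \right)} = 1 + Y Z$ ($d{\left(Z,Y \right)} = Y Z + 1 = 1 + Y Z$)
$d{\left(1,3 \right)} + 81 \left(2 \cdot 3 + 5\right) = \left(1 + 3 \cdot 1\right) + 81 \left(2 \cdot 3 + 5\right) = \left(1 + 3\right) + 81 \left(6 + 5\right) = 4 + 81 \cdot 11 = 4 + 891 = 895$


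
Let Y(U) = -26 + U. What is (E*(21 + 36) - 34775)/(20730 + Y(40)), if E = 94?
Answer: -29417/20744 ≈ -1.4181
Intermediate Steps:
(E*(21 + 36) - 34775)/(20730 + Y(40)) = (94*(21 + 36) - 34775)/(20730 + (-26 + 40)) = (94*57 - 34775)/(20730 + 14) = (5358 - 34775)/20744 = -29417*1/20744 = -29417/20744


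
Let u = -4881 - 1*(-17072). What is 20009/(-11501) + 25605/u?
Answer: 50553386/140208691 ≈ 0.36056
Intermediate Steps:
u = 12191 (u = -4881 + 17072 = 12191)
20009/(-11501) + 25605/u = 20009/(-11501) + 25605/12191 = 20009*(-1/11501) + 25605*(1/12191) = -20009/11501 + 25605/12191 = 50553386/140208691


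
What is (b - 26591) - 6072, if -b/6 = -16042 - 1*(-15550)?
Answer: -29711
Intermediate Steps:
b = 2952 (b = -6*(-16042 - 1*(-15550)) = -6*(-16042 + 15550) = -6*(-492) = 2952)
(b - 26591) - 6072 = (2952 - 26591) - 6072 = -23639 - 6072 = -29711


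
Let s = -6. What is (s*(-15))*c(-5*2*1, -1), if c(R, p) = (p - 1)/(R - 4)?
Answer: 90/7 ≈ 12.857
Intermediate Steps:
c(R, p) = (-1 + p)/(-4 + R)
(s*(-15))*c(-5*2*1, -1) = (-6*(-15))*((-1 - 1)/(-4 - 5*2*1)) = 90*(-2/(-4 - 10*1)) = 90*(-2/(-4 - 10)) = 90*(-2/(-14)) = 90*(-1/14*(-2)) = 90*(⅐) = 90/7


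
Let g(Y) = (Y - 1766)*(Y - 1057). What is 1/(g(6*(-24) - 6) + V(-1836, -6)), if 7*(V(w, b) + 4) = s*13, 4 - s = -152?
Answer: 7/16190284 ≈ 4.3236e-7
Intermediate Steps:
g(Y) = (-1766 + Y)*(-1057 + Y)
s = 156 (s = 4 - 1*(-152) = 4 + 152 = 156)
V(w, b) = 2000/7 (V(w, b) = -4 + (156*13)/7 = -4 + (1/7)*2028 = -4 + 2028/7 = 2000/7)
1/(g(6*(-24) - 6) + V(-1836, -6)) = 1/((1866662 + (6*(-24) - 6)**2 - 2823*(6*(-24) - 6)) + 2000/7) = 1/((1866662 + (-144 - 6)**2 - 2823*(-144 - 6)) + 2000/7) = 1/((1866662 + (-150)**2 - 2823*(-150)) + 2000/7) = 1/((1866662 + 22500 + 423450) + 2000/7) = 1/(2312612 + 2000/7) = 1/(16190284/7) = 7/16190284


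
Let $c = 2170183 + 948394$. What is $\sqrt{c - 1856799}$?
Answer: $\sqrt{1261778} \approx 1123.3$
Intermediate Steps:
$c = 3118577$
$\sqrt{c - 1856799} = \sqrt{3118577 - 1856799} = \sqrt{1261778}$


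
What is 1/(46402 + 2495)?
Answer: 1/48897 ≈ 2.0451e-5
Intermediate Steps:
1/(46402 + 2495) = 1/48897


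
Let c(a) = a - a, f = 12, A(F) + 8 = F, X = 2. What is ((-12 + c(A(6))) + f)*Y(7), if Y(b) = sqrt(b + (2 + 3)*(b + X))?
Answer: 0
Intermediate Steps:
A(F) = -8 + F
c(a) = 0
Y(b) = sqrt(10 + 6*b) (Y(b) = sqrt(b + (2 + 3)*(b + 2)) = sqrt(b + 5*(2 + b)) = sqrt(b + (10 + 5*b)) = sqrt(10 + 6*b))
((-12 + c(A(6))) + f)*Y(7) = ((-12 + 0) + 12)*sqrt(10 + 6*7) = (-12 + 12)*sqrt(10 + 42) = 0*sqrt(52) = 0*(2*sqrt(13)) = 0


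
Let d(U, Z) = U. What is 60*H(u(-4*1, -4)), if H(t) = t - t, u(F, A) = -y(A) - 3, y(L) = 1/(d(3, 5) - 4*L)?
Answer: 0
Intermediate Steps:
y(L) = 1/(3 - 4*L)
u(F, A) = -3 + 1/(-3 + 4*A) (u(F, A) = -(-1)/(-3 + 4*A) - 3 = 1/(-3 + 4*A) - 3 = -3 + 1/(-3 + 4*A))
H(t) = 0
60*H(u(-4*1, -4)) = 60*0 = 0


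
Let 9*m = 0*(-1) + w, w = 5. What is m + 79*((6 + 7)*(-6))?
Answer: -55453/9 ≈ -6161.4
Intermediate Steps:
m = 5/9 (m = (0*(-1) + 5)/9 = (0 + 5)/9 = (1/9)*5 = 5/9 ≈ 0.55556)
m + 79*((6 + 7)*(-6)) = 5/9 + 79*((6 + 7)*(-6)) = 5/9 + 79*(13*(-6)) = 5/9 + 79*(-78) = 5/9 - 6162 = -55453/9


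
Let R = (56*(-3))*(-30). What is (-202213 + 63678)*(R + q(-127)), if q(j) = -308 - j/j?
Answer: -655409085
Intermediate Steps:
q(j) = -309 (q(j) = -308 - 1*1 = -308 - 1 = -309)
R = 5040 (R = -168*(-30) = 5040)
(-202213 + 63678)*(R + q(-127)) = (-202213 + 63678)*(5040 - 309) = -138535*4731 = -655409085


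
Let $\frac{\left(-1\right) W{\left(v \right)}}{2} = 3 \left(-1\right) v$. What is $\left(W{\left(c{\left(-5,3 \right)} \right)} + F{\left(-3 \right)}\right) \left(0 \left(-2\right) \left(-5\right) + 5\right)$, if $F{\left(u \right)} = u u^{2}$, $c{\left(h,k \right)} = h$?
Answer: $-285$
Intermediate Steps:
$W{\left(v \right)} = 6 v$ ($W{\left(v \right)} = - 2 \cdot 3 \left(-1\right) v = - 2 \left(- 3 v\right) = 6 v$)
$F{\left(u \right)} = u^{3}$
$\left(W{\left(c{\left(-5,3 \right)} \right)} + F{\left(-3 \right)}\right) \left(0 \left(-2\right) \left(-5\right) + 5\right) = \left(6 \left(-5\right) + \left(-3\right)^{3}\right) \left(0 \left(-2\right) \left(-5\right) + 5\right) = \left(-30 - 27\right) \left(0 \left(-5\right) + 5\right) = - 57 \left(0 + 5\right) = \left(-57\right) 5 = -285$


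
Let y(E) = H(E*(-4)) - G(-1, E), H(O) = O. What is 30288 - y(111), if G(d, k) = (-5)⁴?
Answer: 31357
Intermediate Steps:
G(d, k) = 625
y(E) = -625 - 4*E (y(E) = E*(-4) - 1*625 = -4*E - 625 = -625 - 4*E)
30288 - y(111) = 30288 - (-625 - 4*111) = 30288 - (-625 - 444) = 30288 - 1*(-1069) = 30288 + 1069 = 31357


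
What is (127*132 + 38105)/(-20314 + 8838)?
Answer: -54869/11476 ≈ -4.7812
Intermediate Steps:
(127*132 + 38105)/(-20314 + 8838) = (16764 + 38105)/(-11476) = 54869*(-1/11476) = -54869/11476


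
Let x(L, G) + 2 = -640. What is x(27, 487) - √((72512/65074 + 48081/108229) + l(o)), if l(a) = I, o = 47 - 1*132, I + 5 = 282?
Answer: -642 - √28547851811975308146/320131543 ≈ -658.69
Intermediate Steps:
I = 277 (I = -5 + 282 = 277)
x(L, G) = -642 (x(L, G) = -2 - 640 = -642)
o = -85 (o = 47 - 132 = -85)
l(a) = 277
x(27, 487) - √((72512/65074 + 48081/108229) + l(o)) = -642 - √((72512/65074 + 48081/108229) + 277) = -642 - √((72512*(1/65074) + 48081*(1/108229)) + 277) = -642 - √((36256/32537 + 4371/9839) + 277) = -642 - √(498942011/320131543 + 277) = -642 - √(89175379422/320131543) = -642 - √28547851811975308146/320131543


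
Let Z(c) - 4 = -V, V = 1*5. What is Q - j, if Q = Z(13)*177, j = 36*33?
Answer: -1365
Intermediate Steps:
V = 5
j = 1188
Z(c) = -1 (Z(c) = 4 - 1*5 = 4 - 5 = -1)
Q = -177 (Q = -1*177 = -177)
Q - j = -177 - 1*1188 = -177 - 1188 = -1365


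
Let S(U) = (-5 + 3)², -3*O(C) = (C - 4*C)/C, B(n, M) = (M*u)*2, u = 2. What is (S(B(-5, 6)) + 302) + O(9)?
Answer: 307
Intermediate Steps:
B(n, M) = 4*M (B(n, M) = (M*2)*2 = (2*M)*2 = 4*M)
O(C) = 1 (O(C) = -(C - 4*C)/(3*C) = -(-3*C)/(3*C) = -⅓*(-3) = 1)
S(U) = 4 (S(U) = (-2)² = 4)
(S(B(-5, 6)) + 302) + O(9) = (4 + 302) + 1 = 306 + 1 = 307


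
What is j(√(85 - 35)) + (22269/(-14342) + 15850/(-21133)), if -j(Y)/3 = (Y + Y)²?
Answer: -182551623077/303089486 ≈ -602.30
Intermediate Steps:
j(Y) = -12*Y² (j(Y) = -3*(Y + Y)² = -3*4*Y² = -12*Y²)
j(√(85 - 35)) + (22269/(-14342) + 15850/(-21133)) = -12*(√(85 - 35))² + (22269/(-14342) + 15850/(-21133)) = -12*(√50)² + (22269*(-1/14342) + 15850*(-1/21133)) = -12*(5*√2)² + (-22269/14342 - 15850/21133) = -12*50 - 697931477/303089486 = -600 - 697931477/303089486 = -182551623077/303089486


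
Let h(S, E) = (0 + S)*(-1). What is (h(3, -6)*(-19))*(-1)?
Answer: -57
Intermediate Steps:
h(S, E) = -S (h(S, E) = S*(-1) = -S)
(h(3, -6)*(-19))*(-1) = (-1*3*(-19))*(-1) = -3*(-19)*(-1) = 57*(-1) = -57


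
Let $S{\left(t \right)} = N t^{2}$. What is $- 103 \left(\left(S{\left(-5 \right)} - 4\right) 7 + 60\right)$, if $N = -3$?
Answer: $50779$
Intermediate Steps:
$S{\left(t \right)} = - 3 t^{2}$
$- 103 \left(\left(S{\left(-5 \right)} - 4\right) 7 + 60\right) = - 103 \left(\left(- 3 \left(-5\right)^{2} - 4\right) 7 + 60\right) = - 103 \left(\left(\left(-3\right) 25 - 4\right) 7 + 60\right) = - 103 \left(\left(-75 - 4\right) 7 + 60\right) = - 103 \left(\left(-79\right) 7 + 60\right) = - 103 \left(-553 + 60\right) = \left(-103\right) \left(-493\right) = 50779$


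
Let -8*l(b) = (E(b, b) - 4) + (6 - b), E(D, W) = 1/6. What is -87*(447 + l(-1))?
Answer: -621673/16 ≈ -38855.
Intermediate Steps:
E(D, W) = ⅙
l(b) = -13/48 + b/8 (l(b) = -((⅙ - 4) + (6 - b))/8 = -(-23/6 + (6 - b))/8 = -(13/6 - b)/8 = -13/48 + b/8)
-87*(447 + l(-1)) = -87*(447 + (-13/48 + (⅛)*(-1))) = -87*(447 + (-13/48 - ⅛)) = -87*(447 - 19/48) = -87*21437/48 = -621673/16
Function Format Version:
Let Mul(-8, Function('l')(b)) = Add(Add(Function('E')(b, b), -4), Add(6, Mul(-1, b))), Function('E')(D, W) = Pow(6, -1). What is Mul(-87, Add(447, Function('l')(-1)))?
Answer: Rational(-621673, 16) ≈ -38855.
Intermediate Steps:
Function('E')(D, W) = Rational(1, 6)
Function('l')(b) = Add(Rational(-13, 48), Mul(Rational(1, 8), b)) (Function('l')(b) = Mul(Rational(-1, 8), Add(Add(Rational(1, 6), -4), Add(6, Mul(-1, b)))) = Mul(Rational(-1, 8), Add(Rational(-23, 6), Add(6, Mul(-1, b)))) = Mul(Rational(-1, 8), Add(Rational(13, 6), Mul(-1, b))) = Add(Rational(-13, 48), Mul(Rational(1, 8), b)))
Mul(-87, Add(447, Function('l')(-1))) = Mul(-87, Add(447, Add(Rational(-13, 48), Mul(Rational(1, 8), -1)))) = Mul(-87, Add(447, Add(Rational(-13, 48), Rational(-1, 8)))) = Mul(-87, Add(447, Rational(-19, 48))) = Mul(-87, Rational(21437, 48)) = Rational(-621673, 16)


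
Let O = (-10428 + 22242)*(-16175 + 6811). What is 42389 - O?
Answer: 110668685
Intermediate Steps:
O = -110626296 (O = 11814*(-9364) = -110626296)
42389 - O = 42389 - 1*(-110626296) = 42389 + 110626296 = 110668685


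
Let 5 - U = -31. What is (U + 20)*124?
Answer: 6944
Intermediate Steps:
U = 36 (U = 5 - 1*(-31) = 5 + 31 = 36)
(U + 20)*124 = (36 + 20)*124 = 56*124 = 6944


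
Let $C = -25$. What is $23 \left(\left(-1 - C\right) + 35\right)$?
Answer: $1357$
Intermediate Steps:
$23 \left(\left(-1 - C\right) + 35\right) = 23 \left(\left(-1 - -25\right) + 35\right) = 23 \left(\left(-1 + 25\right) + 35\right) = 23 \left(24 + 35\right) = 23 \cdot 59 = 1357$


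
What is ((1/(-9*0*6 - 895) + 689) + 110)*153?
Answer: 109410912/895 ≈ 1.2225e+5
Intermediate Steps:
((1/(-9*0*6 - 895) + 689) + 110)*153 = ((1/(0*6 - 895) + 689) + 110)*153 = ((1/(0 - 895) + 689) + 110)*153 = ((1/(-895) + 689) + 110)*153 = ((-1/895 + 689) + 110)*153 = (616654/895 + 110)*153 = (715104/895)*153 = 109410912/895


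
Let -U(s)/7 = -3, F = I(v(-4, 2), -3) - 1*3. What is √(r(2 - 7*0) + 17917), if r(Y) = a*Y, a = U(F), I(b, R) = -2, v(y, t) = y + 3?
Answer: √17959 ≈ 134.01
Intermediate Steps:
v(y, t) = 3 + y
F = -5 (F = -2 - 1*3 = -2 - 3 = -5)
U(s) = 21 (U(s) = -7*(-3) = 21)
a = 21
r(Y) = 21*Y
√(r(2 - 7*0) + 17917) = √(21*(2 - 7*0) + 17917) = √(21*(2 + 0) + 17917) = √(21*2 + 17917) = √(42 + 17917) = √17959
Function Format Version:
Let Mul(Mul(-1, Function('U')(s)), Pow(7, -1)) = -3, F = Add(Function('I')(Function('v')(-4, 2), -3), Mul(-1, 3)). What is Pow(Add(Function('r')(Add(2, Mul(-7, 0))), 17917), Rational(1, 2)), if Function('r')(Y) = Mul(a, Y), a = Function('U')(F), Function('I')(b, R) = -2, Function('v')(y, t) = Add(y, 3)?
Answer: Pow(17959, Rational(1, 2)) ≈ 134.01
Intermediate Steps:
Function('v')(y, t) = Add(3, y)
F = -5 (F = Add(-2, Mul(-1, 3)) = Add(-2, -3) = -5)
Function('U')(s) = 21 (Function('U')(s) = Mul(-7, -3) = 21)
a = 21
Function('r')(Y) = Mul(21, Y)
Pow(Add(Function('r')(Add(2, Mul(-7, 0))), 17917), Rational(1, 2)) = Pow(Add(Mul(21, Add(2, Mul(-7, 0))), 17917), Rational(1, 2)) = Pow(Add(Mul(21, Add(2, 0)), 17917), Rational(1, 2)) = Pow(Add(Mul(21, 2), 17917), Rational(1, 2)) = Pow(Add(42, 17917), Rational(1, 2)) = Pow(17959, Rational(1, 2))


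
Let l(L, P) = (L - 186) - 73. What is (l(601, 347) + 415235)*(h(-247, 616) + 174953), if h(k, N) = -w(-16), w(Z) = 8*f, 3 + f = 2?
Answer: 72709767497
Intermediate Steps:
f = -1 (f = -3 + 2 = -1)
w(Z) = -8 (w(Z) = 8*(-1) = -8)
l(L, P) = -259 + L (l(L, P) = (-186 + L) - 73 = -259 + L)
h(k, N) = 8 (h(k, N) = -1*(-8) = 8)
(l(601, 347) + 415235)*(h(-247, 616) + 174953) = ((-259 + 601) + 415235)*(8 + 174953) = (342 + 415235)*174961 = 415577*174961 = 72709767497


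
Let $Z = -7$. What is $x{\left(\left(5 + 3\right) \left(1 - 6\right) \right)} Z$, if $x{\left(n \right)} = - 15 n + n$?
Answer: $-3920$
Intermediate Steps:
$x{\left(n \right)} = - 14 n$
$x{\left(\left(5 + 3\right) \left(1 - 6\right) \right)} Z = - 14 \left(5 + 3\right) \left(1 - 6\right) \left(-7\right) = - 14 \cdot 8 \left(-5\right) \left(-7\right) = \left(-14\right) \left(-40\right) \left(-7\right) = 560 \left(-7\right) = -3920$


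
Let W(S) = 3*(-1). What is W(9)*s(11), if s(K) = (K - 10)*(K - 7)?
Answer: -12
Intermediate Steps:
s(K) = (-10 + K)*(-7 + K)
W(S) = -3
W(9)*s(11) = -3*(70 + 11² - 17*11) = -3*(70 + 121 - 187) = -3*4 = -12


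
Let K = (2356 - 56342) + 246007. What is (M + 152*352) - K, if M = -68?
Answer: -138585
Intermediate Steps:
K = 192021 (K = -53986 + 246007 = 192021)
(M + 152*352) - K = (-68 + 152*352) - 1*192021 = (-68 + 53504) - 192021 = 53436 - 192021 = -138585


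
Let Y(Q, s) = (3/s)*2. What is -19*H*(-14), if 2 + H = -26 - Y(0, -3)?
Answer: -6916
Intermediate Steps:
Y(Q, s) = 6/s
H = -26 (H = -2 + (-26 - 6/(-3)) = -2 + (-26 - 6*(-1)/3) = -2 + (-26 - 1*(-2)) = -2 + (-26 + 2) = -2 - 24 = -26)
-19*H*(-14) = -19*(-26)*(-14) = 494*(-14) = -6916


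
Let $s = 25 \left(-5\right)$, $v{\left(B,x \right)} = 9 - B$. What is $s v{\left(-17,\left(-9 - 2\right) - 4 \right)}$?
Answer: $-3250$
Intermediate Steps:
$s = -125$
$s v{\left(-17,\left(-9 - 2\right) - 4 \right)} = - 125 \left(9 - -17\right) = - 125 \left(9 + 17\right) = \left(-125\right) 26 = -3250$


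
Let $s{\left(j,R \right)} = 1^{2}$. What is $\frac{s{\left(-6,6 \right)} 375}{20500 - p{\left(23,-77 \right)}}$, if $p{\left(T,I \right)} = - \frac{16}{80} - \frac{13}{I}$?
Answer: $\frac{144375}{7892512} \approx 0.018293$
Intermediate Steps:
$s{\left(j,R \right)} = 1$
$p{\left(T,I \right)} = - \frac{1}{5} - \frac{13}{I}$ ($p{\left(T,I \right)} = \left(-16\right) \frac{1}{80} - \frac{13}{I} = - \frac{1}{5} - \frac{13}{I}$)
$\frac{s{\left(-6,6 \right)} 375}{20500 - p{\left(23,-77 \right)}} = \frac{1 \cdot 375}{20500 - \frac{-65 - -77}{5 \left(-77\right)}} = \frac{375}{20500 - \frac{1}{5} \left(- \frac{1}{77}\right) \left(-65 + 77\right)} = \frac{375}{20500 - \frac{1}{5} \left(- \frac{1}{77}\right) 12} = \frac{375}{20500 - - \frac{12}{385}} = \frac{375}{20500 + \frac{12}{385}} = \frac{375}{\frac{7892512}{385}} = 375 \cdot \frac{385}{7892512} = \frac{144375}{7892512}$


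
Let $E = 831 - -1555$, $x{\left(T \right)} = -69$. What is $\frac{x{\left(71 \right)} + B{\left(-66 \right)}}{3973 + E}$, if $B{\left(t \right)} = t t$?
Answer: $\frac{4287}{6359} \approx 0.67416$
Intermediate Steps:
$E = 2386$ ($E = 831 + 1555 = 2386$)
$B{\left(t \right)} = t^{2}$
$\frac{x{\left(71 \right)} + B{\left(-66 \right)}}{3973 + E} = \frac{-69 + \left(-66\right)^{2}}{3973 + 2386} = \frac{-69 + 4356}{6359} = 4287 \cdot \frac{1}{6359} = \frac{4287}{6359}$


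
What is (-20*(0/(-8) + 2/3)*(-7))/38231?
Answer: 280/114693 ≈ 0.0024413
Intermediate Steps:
(-20*(0/(-8) + 2/3)*(-7))/38231 = (-20*(0*(-1/8) + 2*(1/3))*(-7))*(1/38231) = (-20*(0 + 2/3)*(-7))*(1/38231) = (-20*2/3*(-7))*(1/38231) = -40/3*(-7)*(1/38231) = (280/3)*(1/38231) = 280/114693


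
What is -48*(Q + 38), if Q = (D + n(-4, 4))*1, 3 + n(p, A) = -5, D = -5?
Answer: -1200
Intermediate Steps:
n(p, A) = -8 (n(p, A) = -3 - 5 = -8)
Q = -13 (Q = (-5 - 8)*1 = -13*1 = -13)
-48*(Q + 38) = -48*(-13 + 38) = -48*25 = -1200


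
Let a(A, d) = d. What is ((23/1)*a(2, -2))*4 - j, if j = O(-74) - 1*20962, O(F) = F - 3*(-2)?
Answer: 20846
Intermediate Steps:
O(F) = 6 + F (O(F) = F + 6 = 6 + F)
j = -21030 (j = (6 - 74) - 1*20962 = -68 - 20962 = -21030)
((23/1)*a(2, -2))*4 - j = ((23/1)*(-2))*4 - 1*(-21030) = ((23*1)*(-2))*4 + 21030 = (23*(-2))*4 + 21030 = -46*4 + 21030 = -184 + 21030 = 20846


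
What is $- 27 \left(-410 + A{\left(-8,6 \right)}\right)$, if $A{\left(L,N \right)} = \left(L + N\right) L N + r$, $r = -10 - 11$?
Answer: $9045$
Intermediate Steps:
$r = -21$ ($r = -10 - 11 = -21$)
$A{\left(L,N \right)} = -21 + L N \left(L + N\right)$ ($A{\left(L,N \right)} = \left(L + N\right) L N - 21 = L \left(L + N\right) N - 21 = L N \left(L + N\right) - 21 = -21 + L N \left(L + N\right)$)
$- 27 \left(-410 + A{\left(-8,6 \right)}\right) = - 27 \left(-410 - \left(21 - 384 + 288\right)\right) = - 27 \left(-410 - -75\right) = - 27 \left(-410 + 75\right) = \left(-27\right) \left(-335\right) = 9045$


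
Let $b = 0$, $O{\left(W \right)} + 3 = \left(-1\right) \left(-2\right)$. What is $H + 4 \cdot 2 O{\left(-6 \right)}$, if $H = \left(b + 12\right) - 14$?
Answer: $-10$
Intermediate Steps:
$O{\left(W \right)} = -1$ ($O{\left(W \right)} = -3 - -2 = -3 + 2 = -1$)
$H = -2$ ($H = \left(0 + 12\right) - 14 = 12 - 14 = -2$)
$H + 4 \cdot 2 O{\left(-6 \right)} = -2 + 4 \cdot 2 \left(-1\right) = -2 + 8 \left(-1\right) = -2 - 8 = -10$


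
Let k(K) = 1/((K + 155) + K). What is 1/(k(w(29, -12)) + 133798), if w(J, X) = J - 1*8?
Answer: 197/26358207 ≈ 7.4740e-6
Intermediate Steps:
w(J, X) = -8 + J (w(J, X) = J - 8 = -8 + J)
k(K) = 1/(155 + 2*K) (k(K) = 1/((155 + K) + K) = 1/(155 + 2*K))
1/(k(w(29, -12)) + 133798) = 1/(1/(155 + 2*(-8 + 29)) + 133798) = 1/(1/(155 + 2*21) + 133798) = 1/(1/(155 + 42) + 133798) = 1/(1/197 + 133798) = 1/(26358207/197) = 197/26358207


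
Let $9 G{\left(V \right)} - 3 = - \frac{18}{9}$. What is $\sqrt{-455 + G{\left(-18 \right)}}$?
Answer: $\frac{i \sqrt{4094}}{3} \approx 21.328 i$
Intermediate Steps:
$G{\left(V \right)} = \frac{1}{9}$ ($G{\left(V \right)} = \frac{1}{3} + \frac{\left(-18\right) \frac{1}{9}}{9} = \frac{1}{3} + \frac{1}{9} \left(-2\right) = \frac{1}{3} - \frac{2}{9} = \frac{1}{9}$)
$\sqrt{-455 + G{\left(-18 \right)}} = \sqrt{-455 + \frac{1}{9}} = \sqrt{- \frac{4094}{9}} = \frac{i \sqrt{4094}}{3}$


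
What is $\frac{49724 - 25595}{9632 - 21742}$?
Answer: $- \frac{3447}{1730} \approx -1.9925$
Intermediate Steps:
$\frac{49724 - 25595}{9632 - 21742} = \frac{24129}{-12110} = 24129 \left(- \frac{1}{12110}\right) = - \frac{3447}{1730}$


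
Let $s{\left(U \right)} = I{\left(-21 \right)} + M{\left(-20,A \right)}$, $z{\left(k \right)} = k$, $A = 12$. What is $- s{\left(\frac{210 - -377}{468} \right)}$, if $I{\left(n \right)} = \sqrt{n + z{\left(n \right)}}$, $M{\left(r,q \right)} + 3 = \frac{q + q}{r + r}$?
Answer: $\frac{18}{5} - i \sqrt{42} \approx 3.6 - 6.4807 i$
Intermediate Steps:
$M{\left(r,q \right)} = -3 + \frac{q}{r}$ ($M{\left(r,q \right)} = -3 + \frac{q + q}{r + r} = -3 + \frac{2 q}{2 r} = -3 + 2 q \frac{1}{2 r} = -3 + \frac{q}{r}$)
$I{\left(n \right)} = \sqrt{2} \sqrt{n}$ ($I{\left(n \right)} = \sqrt{n + n} = \sqrt{2 n} = \sqrt{2} \sqrt{n}$)
$s{\left(U \right)} = - \frac{18}{5} + i \sqrt{42}$ ($s{\left(U \right)} = \sqrt{2} \sqrt{-21} - \left(3 - \frac{12}{-20}\right) = \sqrt{2} i \sqrt{21} + \left(-3 + 12 \left(- \frac{1}{20}\right)\right) = i \sqrt{42} - \frac{18}{5} = - \frac{18}{5} + i \sqrt{42}$)
$- s{\left(\frac{210 - -377}{468} \right)} = - (- \frac{18}{5} + i \sqrt{42}) = \frac{18}{5} - i \sqrt{42}$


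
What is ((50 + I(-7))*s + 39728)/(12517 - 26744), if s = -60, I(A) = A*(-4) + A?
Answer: -35468/14227 ≈ -2.4930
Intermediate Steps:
I(A) = -3*A (I(A) = -4*A + A = -3*A)
((50 + I(-7))*s + 39728)/(12517 - 26744) = ((50 - 3*(-7))*(-60) + 39728)/(12517 - 26744) = ((50 + 21)*(-60) + 39728)/(-14227) = (71*(-60) + 39728)*(-1/14227) = (-4260 + 39728)*(-1/14227) = 35468*(-1/14227) = -35468/14227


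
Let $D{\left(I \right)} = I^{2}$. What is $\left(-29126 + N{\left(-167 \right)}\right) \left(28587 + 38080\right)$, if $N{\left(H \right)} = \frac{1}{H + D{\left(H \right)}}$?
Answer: $- \frac{53829000543657}{27722} \approx -1.9417 \cdot 10^{9}$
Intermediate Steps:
$N{\left(H \right)} = \frac{1}{H + H^{2}}$
$\left(-29126 + N{\left(-167 \right)}\right) \left(28587 + 38080\right) = \left(-29126 + \frac{1}{\left(-167\right) \left(1 - 167\right)}\right) \left(28587 + 38080\right) = \left(-29126 - \frac{1}{167 \left(-166\right)}\right) 66667 = \left(-29126 - - \frac{1}{27722}\right) 66667 = \left(-29126 + \frac{1}{27722}\right) 66667 = \left(- \frac{807430971}{27722}\right) 66667 = - \frac{53829000543657}{27722}$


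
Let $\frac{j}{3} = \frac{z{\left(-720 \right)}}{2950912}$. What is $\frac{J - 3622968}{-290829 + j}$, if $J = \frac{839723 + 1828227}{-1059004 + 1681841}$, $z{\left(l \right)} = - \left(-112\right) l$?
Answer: $\frac{13005429114535091}{1043995277395518} \approx 12.457$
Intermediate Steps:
$z{\left(l \right)} = 112 l$
$J = \frac{2667950}{622837} \approx 4.2835$
$j = - \frac{945}{11527}$ ($j = 3 \frac{112 \left(-720\right)}{2950912} = 3 \left(\left(-80640\right) \frac{1}{2950912}\right) = 3 \left(- \frac{315}{11527}\right) = - \frac{945}{11527} \approx -0.081981$)
$\frac{J - 3622968}{-290829 + j} = \frac{\frac{2667950}{622837} - 3622968}{-290829 - \frac{945}{11527}} = - \frac{2256515852266}{622837 \left(- \frac{3352386828}{11527}\right)} = \left(- \frac{2256515852266}{622837}\right) \left(- \frac{11527}{3352386828}\right) = \frac{13005429114535091}{1043995277395518}$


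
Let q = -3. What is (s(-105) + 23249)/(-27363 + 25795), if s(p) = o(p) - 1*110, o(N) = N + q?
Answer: -23031/1568 ≈ -14.688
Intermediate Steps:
o(N) = -3 + N (o(N) = N - 3 = -3 + N)
s(p) = -113 + p (s(p) = (-3 + p) - 1*110 = (-3 + p) - 110 = -113 + p)
(s(-105) + 23249)/(-27363 + 25795) = ((-113 - 105) + 23249)/(-27363 + 25795) = (-218 + 23249)/(-1568) = 23031*(-1/1568) = -23031/1568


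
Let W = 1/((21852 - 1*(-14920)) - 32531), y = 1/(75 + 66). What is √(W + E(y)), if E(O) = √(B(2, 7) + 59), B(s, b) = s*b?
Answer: √(4241 + 17986081*√73)/4241 ≈ 2.9231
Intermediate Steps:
B(s, b) = b*s
y = 1/141 ≈ 0.0070922
W = 1/4241 (W = 1/((21852 + 14920) - 32531) = 1/(36772 - 32531) = 1/4241 ≈ 0.00023579)
E(O) = √73 (E(O) = √(7*2 + 59) = √(14 + 59) = √73)
√(W + E(y)) = √(1/4241 + √73)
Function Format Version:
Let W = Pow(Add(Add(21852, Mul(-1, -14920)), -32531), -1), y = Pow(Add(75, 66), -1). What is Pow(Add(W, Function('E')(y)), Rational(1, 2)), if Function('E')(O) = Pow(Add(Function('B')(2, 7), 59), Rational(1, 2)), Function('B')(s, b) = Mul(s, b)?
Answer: Mul(Rational(1, 4241), Pow(Add(4241, Mul(17986081, Pow(73, Rational(1, 2)))), Rational(1, 2))) ≈ 2.9231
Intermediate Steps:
Function('B')(s, b) = Mul(b, s)
y = Rational(1, 141) (y = Pow(141, -1) = Rational(1, 141) ≈ 0.0070922)
W = Rational(1, 4241) (W = Pow(Add(Add(21852, 14920), -32531), -1) = Pow(Add(36772, -32531), -1) = Pow(4241, -1) = Rational(1, 4241) ≈ 0.00023579)
Function('E')(O) = Pow(73, Rational(1, 2)) (Function('E')(O) = Pow(Add(Mul(7, 2), 59), Rational(1, 2)) = Pow(Add(14, 59), Rational(1, 2)) = Pow(73, Rational(1, 2)))
Pow(Add(W, Function('E')(y)), Rational(1, 2)) = Pow(Add(Rational(1, 4241), Pow(73, Rational(1, 2))), Rational(1, 2))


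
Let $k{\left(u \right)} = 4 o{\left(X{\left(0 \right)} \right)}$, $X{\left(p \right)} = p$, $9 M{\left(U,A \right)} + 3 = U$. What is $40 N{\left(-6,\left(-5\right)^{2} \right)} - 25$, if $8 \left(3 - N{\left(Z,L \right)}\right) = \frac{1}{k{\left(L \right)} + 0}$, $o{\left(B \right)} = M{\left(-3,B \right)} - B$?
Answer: $\frac{775}{8} \approx 96.875$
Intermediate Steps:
$M{\left(U,A \right)} = - \frac{1}{3} + \frac{U}{9}$
$o{\left(B \right)} = - \frac{2}{3} - B$ ($o{\left(B \right)} = \left(- \frac{1}{3} + \frac{1}{9} \left(-3\right)\right) - B = \left(- \frac{1}{3} - \frac{1}{3}\right) - B = - \frac{2}{3} - B$)
$k{\left(u \right)} = - \frac{8}{3}$ ($k{\left(u \right)} = 4 \left(- \frac{2}{3} - 0\right) = 4 \left(- \frac{2}{3} + 0\right) = 4 \left(- \frac{2}{3}\right) = - \frac{8}{3}$)
$N{\left(Z,L \right)} = \frac{195}{64}$ ($N{\left(Z,L \right)} = 3 - \frac{1}{8 \left(- \frac{8}{3} + 0\right)} = 3 - \frac{1}{8 \left(- \frac{8}{3}\right)} = 3 - - \frac{3}{64} = 3 + \frac{3}{64} = \frac{195}{64}$)
$40 N{\left(-6,\left(-5\right)^{2} \right)} - 25 = 40 \cdot \frac{195}{64} - 25 = \frac{975}{8} - 25 = \frac{775}{8}$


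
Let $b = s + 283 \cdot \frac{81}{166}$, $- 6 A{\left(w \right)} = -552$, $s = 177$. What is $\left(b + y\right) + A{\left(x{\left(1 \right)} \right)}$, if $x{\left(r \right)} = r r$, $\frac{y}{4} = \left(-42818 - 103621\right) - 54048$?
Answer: $- \frac{133055791}{166} \approx -8.0154 \cdot 10^{5}$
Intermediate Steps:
$y = -801948$ ($y = 4 \left(\left(-42818 - 103621\right) - 54048\right) = 4 \left(-146439 - 54048\right) = 4 \left(-200487\right) = -801948$)
$x{\left(r \right)} = r^{2}$
$A{\left(w \right)} = 92$ ($A{\left(w \right)} = \left(- \frac{1}{6}\right) \left(-552\right) = 92$)
$b = \frac{52305}{166}$ ($b = 177 + 283 \cdot \frac{81}{166} = 177 + \frac{22923}{166} = \frac{52305}{166} \approx 315.09$)
$\left(b + y\right) + A{\left(x{\left(1 \right)} \right)} = \left(\frac{52305}{166} - 801948\right) + 92 = - \frac{133071063}{166} + 92 = - \frac{133055791}{166}$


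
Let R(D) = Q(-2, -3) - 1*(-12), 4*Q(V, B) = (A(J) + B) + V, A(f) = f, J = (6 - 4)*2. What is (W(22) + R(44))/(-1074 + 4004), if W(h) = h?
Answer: 27/2344 ≈ 0.011519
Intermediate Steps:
J = 4 (J = 2*2 = 4)
Q(V, B) = 1 + B/4 + V/4 (Q(V, B) = ((4 + B) + V)/4 = (4 + B + V)/4 = 1 + B/4 + V/4)
R(D) = 47/4 (R(D) = (1 + (1/4)*(-3) + (1/4)*(-2)) - 1*(-12) = (1 - 3/4 - 1/2) + 12 = -1/4 + 12 = 47/4)
(W(22) + R(44))/(-1074 + 4004) = (22 + 47/4)/(-1074 + 4004) = (135/4)/2930 = (135/4)*(1/2930) = 27/2344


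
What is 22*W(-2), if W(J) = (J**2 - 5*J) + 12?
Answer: 572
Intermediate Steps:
W(J) = 12 + J**2 - 5*J
22*W(-2) = 22*(12 + (-2)**2 - 5*(-2)) = 22*(12 + 4 + 10) = 22*26 = 572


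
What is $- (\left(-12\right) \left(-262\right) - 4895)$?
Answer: $1751$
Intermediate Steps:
$- (\left(-12\right) \left(-262\right) - 4895) = - (3144 - 4895) = \left(-1\right) \left(-1751\right) = 1751$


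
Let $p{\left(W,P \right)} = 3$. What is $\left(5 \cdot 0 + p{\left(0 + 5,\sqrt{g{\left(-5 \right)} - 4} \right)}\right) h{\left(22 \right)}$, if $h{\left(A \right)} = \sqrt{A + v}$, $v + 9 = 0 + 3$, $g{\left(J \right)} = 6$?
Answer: $12$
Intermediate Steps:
$v = -6$ ($v = -9 + \left(0 + 3\right) = -9 + 3 = -6$)
$h{\left(A \right)} = \sqrt{-6 + A}$ ($h{\left(A \right)} = \sqrt{A - 6} = \sqrt{-6 + A}$)
$\left(5 \cdot 0 + p{\left(0 + 5,\sqrt{g{\left(-5 \right)} - 4} \right)}\right) h{\left(22 \right)} = \left(5 \cdot 0 + 3\right) \sqrt{-6 + 22} = \left(0 + 3\right) \sqrt{16} = 3 \cdot 4 = 12$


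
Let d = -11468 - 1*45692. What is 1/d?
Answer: -1/57160 ≈ -1.7495e-5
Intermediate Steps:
d = -57160 (d = -11468 - 45692 = -57160)
1/d = 1/(-57160) = -1/57160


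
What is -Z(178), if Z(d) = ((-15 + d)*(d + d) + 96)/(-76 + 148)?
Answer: -14531/18 ≈ -807.28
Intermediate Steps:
Z(d) = 4/3 + d*(-15 + d)/36 (Z(d) = ((-15 + d)*(2*d) + 96)/72 = (2*d*(-15 + d) + 96)*(1/72) = (96 + 2*d*(-15 + d))*(1/72) = 4/3 + d*(-15 + d)/36)
-Z(178) = -(4/3 - 5/12*178 + (1/36)*178**2) = -(4/3 - 445/6 + (1/36)*31684) = -(4/3 - 445/6 + 7921/9) = -1*14531/18 = -14531/18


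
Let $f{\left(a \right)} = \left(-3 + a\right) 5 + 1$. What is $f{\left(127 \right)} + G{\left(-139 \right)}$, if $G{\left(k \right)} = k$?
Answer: $482$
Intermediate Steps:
$f{\left(a \right)} = -14 + 5 a$ ($f{\left(a \right)} = \left(-15 + 5 a\right) + 1 = -14 + 5 a$)
$f{\left(127 \right)} + G{\left(-139 \right)} = \left(-14 + 5 \cdot 127\right) - 139 = \left(-14 + 635\right) - 139 = 621 - 139 = 482$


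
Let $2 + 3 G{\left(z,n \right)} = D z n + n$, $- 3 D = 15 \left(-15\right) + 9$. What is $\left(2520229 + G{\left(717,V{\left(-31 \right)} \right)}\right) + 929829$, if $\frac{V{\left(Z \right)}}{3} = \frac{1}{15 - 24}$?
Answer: $\frac{30998891}{9} \approx 3.4443 \cdot 10^{6}$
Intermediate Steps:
$V{\left(Z \right)} = - \frac{1}{3}$ ($V{\left(Z \right)} = \frac{3}{15 - 24} = \frac{3}{-9} = 3 \left(- \frac{1}{9}\right) = - \frac{1}{3}$)
$D = 72$ ($D = - \frac{15 \left(-15\right) + 9}{3} = - \frac{-225 + 9}{3} = \left(- \frac{1}{3}\right) \left(-216\right) = 72$)
$G{\left(z,n \right)} = - \frac{2}{3} + \frac{n}{3} + 24 n z$ ($G{\left(z,n \right)} = - \frac{2}{3} + \frac{72 z n + n}{3} = - \frac{2}{3} + \frac{72 n z + n}{3} = - \frac{2}{3} + \frac{n + 72 n z}{3} = - \frac{2}{3} + \left(\frac{n}{3} + 24 n z\right) = - \frac{2}{3} + \frac{n}{3} + 24 n z$)
$\left(2520229 + G{\left(717,V{\left(-31 \right)} \right)}\right) + 929829 = \left(2520229 + \left(- \frac{2}{3} + \frac{1}{3} \left(- \frac{1}{3}\right) + 24 \left(- \frac{1}{3}\right) 717\right)\right) + 929829 = \left(2520229 - \frac{51631}{9}\right) + 929829 = \frac{22630430}{9} + 929829 = \frac{30998891}{9}$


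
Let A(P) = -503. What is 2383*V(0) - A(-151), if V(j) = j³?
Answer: 503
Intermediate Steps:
2383*V(0) - A(-151) = 2383*0³ - 1*(-503) = 2383*0 + 503 = 0 + 503 = 503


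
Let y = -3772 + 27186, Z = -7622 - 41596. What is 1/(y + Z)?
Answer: -1/25804 ≈ -3.8754e-5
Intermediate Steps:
Z = -49218
y = 23414
1/(y + Z) = 1/(23414 - 49218) = 1/(-25804) = -1/25804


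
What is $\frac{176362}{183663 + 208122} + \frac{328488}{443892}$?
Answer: $\frac{17248529332}{14492518935} \approx 1.1902$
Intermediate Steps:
$\frac{176362}{183663 + 208122} + \frac{328488}{443892} = \frac{176362}{391785} + 328488 \cdot \frac{1}{443892} = 176362 \cdot \frac{1}{391785} + \frac{27374}{36991} = \frac{176362}{391785} + \frac{27374}{36991} = \frac{17248529332}{14492518935}$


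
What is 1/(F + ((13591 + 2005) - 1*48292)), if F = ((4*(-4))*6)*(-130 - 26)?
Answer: -1/17720 ≈ -5.6433e-5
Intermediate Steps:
F = 14976 (F = -16*6*(-156) = -96*(-156) = 14976)
1/(F + ((13591 + 2005) - 1*48292)) = 1/(14976 + ((13591 + 2005) - 1*48292)) = 1/(14976 + (15596 - 48292)) = 1/(14976 - 32696) = 1/(-17720) = -1/17720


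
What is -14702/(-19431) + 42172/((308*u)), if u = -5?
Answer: -199200763/7480935 ≈ -26.628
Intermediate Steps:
-14702/(-19431) + 42172/((308*u)) = -14702/(-19431) + 42172/((308*(-5))) = -14702*(-1/19431) + 42172/(-1540) = 14702/19431 + 42172*(-1/1540) = 14702/19431 - 10543/385 = -199200763/7480935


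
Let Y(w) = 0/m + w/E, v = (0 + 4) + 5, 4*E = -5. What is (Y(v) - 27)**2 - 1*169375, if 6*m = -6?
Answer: -4205134/25 ≈ -1.6821e+5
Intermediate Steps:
m = -1 (m = (1/6)*(-6) = -1)
E = -5/4 (E = (1/4)*(-5) = -5/4 ≈ -1.2500)
v = 9 (v = 4 + 5 = 9)
Y(w) = -4*w/5 (Y(w) = 0/(-1) + w/(-5/4) = 0*(-1) + w*(-4/5) = 0 - 4*w/5 = -4*w/5)
(Y(v) - 27)**2 - 1*169375 = (-4/5*9 - 27)**2 - 1*169375 = (-36/5 - 27)**2 - 169375 = (-171/5)**2 - 169375 = 29241/25 - 169375 = -4205134/25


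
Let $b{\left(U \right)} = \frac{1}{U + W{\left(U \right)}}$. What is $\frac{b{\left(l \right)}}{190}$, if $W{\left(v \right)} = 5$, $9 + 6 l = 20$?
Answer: $\frac{3}{3895} \approx 0.00077022$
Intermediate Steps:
$l = \frac{11}{6}$ ($l = - \frac{3}{2} + \frac{1}{6} \cdot 20 = - \frac{3}{2} + \frac{10}{3} = \frac{11}{6} \approx 1.8333$)
$b{\left(U \right)} = \frac{1}{5 + U}$ ($b{\left(U \right)} = \frac{1}{U + 5} = \frac{1}{5 + U}$)
$\frac{b{\left(l \right)}}{190} = \frac{1}{\left(5 + \frac{11}{6}\right) 190} = \frac{1}{\frac{41}{6}} \cdot \frac{1}{190} = \frac{6}{41} \cdot \frac{1}{190} = \frac{3}{3895}$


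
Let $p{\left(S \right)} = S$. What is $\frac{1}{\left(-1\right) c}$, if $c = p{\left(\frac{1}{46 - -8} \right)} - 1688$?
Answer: $\frac{54}{91151} \approx 0.00059242$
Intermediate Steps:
$c = - \frac{91151}{54}$ ($c = \frac{1}{46 - -8} - 1688 = \frac{1}{46 + \left(-5 + 13\right)} - 1688 = \frac{1}{46 + 8} - 1688 = \frac{1}{54} - 1688 = - \frac{91151}{54} \approx -1688.0$)
$\frac{1}{\left(-1\right) c} = \frac{1}{\left(-1\right) \left(- \frac{91151}{54}\right)} = \frac{1}{\frac{91151}{54}} = \frac{54}{91151}$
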